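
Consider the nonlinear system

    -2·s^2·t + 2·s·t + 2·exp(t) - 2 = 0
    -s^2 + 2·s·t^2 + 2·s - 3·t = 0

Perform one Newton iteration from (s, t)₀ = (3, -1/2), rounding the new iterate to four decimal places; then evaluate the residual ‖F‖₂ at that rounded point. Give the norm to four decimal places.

At (3, -1/2): F = (5.213061, 0.0000).
Jacobian J = [[-4·s·t + 2·t, -2·s^2 + 2·s + 2·exp(t)], [-2·s + 2·t^2 + 2, 4·s·t - 3]].
At the point, J = [[5.0000, -10.786939], [-3.5000, -9.0000]] (det J = -82.754285).
Solving J·Δ = −F gives Δ = (-0.5670, 0.2205).
Then the next iterate is (s, t)₁ = (2.4330, -0.2795).
Re-evaluating at (2.4330, -0.2795): F = (1.461271, 0.165144), so ‖F‖₂ = 1.4706.

1.4706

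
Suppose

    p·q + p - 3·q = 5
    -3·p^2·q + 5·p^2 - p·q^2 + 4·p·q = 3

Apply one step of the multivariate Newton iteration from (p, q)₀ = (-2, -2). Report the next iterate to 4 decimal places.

(-1.0437, -1.5913)

At (-2, -2): F = (3.0000, 65.0000).
Jacobian J = [[q + 1, p - 3], [-6·p·q + 10·p - q^2 + 4·q, -3·p^2 - 2·p·q + 4·p]].
At the point, J = [[-1.0000, -5.0000], [-56.0000, -28.0000]] (det J = -252.0000).
Solving J·Δ = −F gives Δ = (0.9563, 0.4087).
Then the next iterate is (p, q)₁ = (-1.0437, -1.5913).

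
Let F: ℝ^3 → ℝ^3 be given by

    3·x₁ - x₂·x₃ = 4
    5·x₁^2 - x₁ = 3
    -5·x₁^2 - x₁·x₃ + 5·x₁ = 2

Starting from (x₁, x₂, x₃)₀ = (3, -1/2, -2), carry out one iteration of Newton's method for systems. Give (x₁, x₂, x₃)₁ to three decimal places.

At (3, -1/2, -2): F = (4.000, 39.000, -26.000).
Jacobian J = [[3, -x₃, -x₂], [10·x₁ - 1, 0, 0], [-10·x₁ - x₃ + 5, 0, -x₁]].
At the point, J = [[3.000, 2.000, 0.500], [29.000, 0.000, 0.000], [-23.000, 0.000, -3.000]] (det J = 174.000).
Solving J·Δ = −F gives Δ = (-1.345, -0.394, 1.644).
Then the next iterate is (x₁, x₂, x₃)₁ = (1.655, -0.894, -0.356).

(1.655, -0.894, -0.356)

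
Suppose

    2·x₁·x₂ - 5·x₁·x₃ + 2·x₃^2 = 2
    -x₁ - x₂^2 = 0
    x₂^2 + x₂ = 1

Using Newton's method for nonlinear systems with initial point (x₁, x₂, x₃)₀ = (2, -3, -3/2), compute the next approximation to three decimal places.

(-3.000, -2.000, -1.375)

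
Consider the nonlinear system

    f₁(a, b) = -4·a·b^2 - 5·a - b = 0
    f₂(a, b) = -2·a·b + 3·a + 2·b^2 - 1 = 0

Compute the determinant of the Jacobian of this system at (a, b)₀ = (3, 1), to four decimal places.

J = [[-4·b^2 - 5, -8·a·b - 1], [-2·b + 3, -2·a + 4·b]].
At the point, J = [[-9.0000, -25.0000], [1.0000, -2.0000]].
det J = 43.0000.

43.0000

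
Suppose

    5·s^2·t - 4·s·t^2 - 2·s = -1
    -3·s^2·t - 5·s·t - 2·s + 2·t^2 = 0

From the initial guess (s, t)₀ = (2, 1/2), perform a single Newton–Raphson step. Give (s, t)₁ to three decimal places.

At (2, 1/2): F = (5.000, -14.500).
Jacobian J = [[10·s·t - 4·t^2 - 2, 5·s^2 - 8·s·t], [-6·s·t - 5·t - 2, -3·s^2 - 5·s + 4·t]].
At the point, J = [[7.000, 12.000], [-10.500, -20.000]] (det J = -14.000).
Solving J·Δ = −F gives Δ = (5.286, -3.500).
Then the next iterate is (s, t)₁ = (7.286, -3.000).

(7.286, -3.000)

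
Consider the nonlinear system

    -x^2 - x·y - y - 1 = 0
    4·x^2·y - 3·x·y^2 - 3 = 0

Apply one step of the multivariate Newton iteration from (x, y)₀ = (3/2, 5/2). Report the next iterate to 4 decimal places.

At (3/2, 5/2): F = (-9.5000, -8.6250).
Jacobian J = [[-2·x - y, -x - 1], [8·x·y - 3·y^2, 4·x^2 - 6·x·y]].
At the point, J = [[-5.5000, -2.5000], [11.2500, -13.5000]] (det J = 102.3750).
Solving J·Δ = −F gives Δ = (-1.0421, -1.5073).
Then the next iterate is (x, y)₁ = (0.4579, 0.9927).

(0.4579, 0.9927)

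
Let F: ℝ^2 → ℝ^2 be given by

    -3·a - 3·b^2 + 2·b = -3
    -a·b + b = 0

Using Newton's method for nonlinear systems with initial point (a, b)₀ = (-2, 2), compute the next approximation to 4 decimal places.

(0.1724, 1.4483)

At (-2, 2): F = (1.0000, 6.0000).
Jacobian J = [[-3, -6·b + 2], [-b, -a + 1]].
At the point, J = [[-3.0000, -10.0000], [-2.0000, 3.0000]] (det J = -29.0000).
Solving J·Δ = −F gives Δ = (2.1724, -0.5517).
Then the next iterate is (a, b)₁ = (0.1724, 1.4483).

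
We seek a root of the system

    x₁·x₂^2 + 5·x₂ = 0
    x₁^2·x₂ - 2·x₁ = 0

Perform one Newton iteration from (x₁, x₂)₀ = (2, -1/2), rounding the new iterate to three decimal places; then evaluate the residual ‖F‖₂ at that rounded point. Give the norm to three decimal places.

At (2, -1/2): F = (-2.000, -6.000).
Jacobian J = [[x₂^2, 2·x₁·x₂ + 5], [2·x₁·x₂ - 2, x₁^2]].
At the point, J = [[0.250, 3.000], [-4.000, 4.000]] (det J = 13.000).
Solving J·Δ = −F gives Δ = (-0.769, 0.731).
Then the next iterate is (x₁, x₂)₁ = (1.231, 0.231).
Re-evaluating at (1.231, 0.231): F = (1.22069, -2.11195), so ‖F‖₂ = 2.439.

2.439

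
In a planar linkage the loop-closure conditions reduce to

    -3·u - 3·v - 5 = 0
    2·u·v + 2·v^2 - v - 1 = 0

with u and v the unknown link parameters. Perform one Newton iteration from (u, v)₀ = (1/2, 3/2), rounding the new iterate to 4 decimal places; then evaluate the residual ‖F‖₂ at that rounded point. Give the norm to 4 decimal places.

18.3336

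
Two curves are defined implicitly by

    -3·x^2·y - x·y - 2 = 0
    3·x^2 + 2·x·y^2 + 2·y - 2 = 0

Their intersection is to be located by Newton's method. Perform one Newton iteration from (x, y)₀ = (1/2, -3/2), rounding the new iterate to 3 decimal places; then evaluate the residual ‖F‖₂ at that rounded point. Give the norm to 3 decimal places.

17.991

At (1/2, -3/2): F = (-0.125, -2.000).
Jacobian J = [[-6·x·y - y, -3·x^2 - x], [6·x + 2·y^2, 4·x·y + 2]].
At the point, J = [[6.000, -1.250], [7.500, -1.000]] (det J = 3.375).
Solving J·Δ = −F gives Δ = (0.704, 3.278).
Then the next iterate is (x, y)₁ = (1.204, 1.778).
Re-evaluating at (1.204, 1.778): F = (-11.87296, 13.51722), so ‖F‖₂ = 17.991.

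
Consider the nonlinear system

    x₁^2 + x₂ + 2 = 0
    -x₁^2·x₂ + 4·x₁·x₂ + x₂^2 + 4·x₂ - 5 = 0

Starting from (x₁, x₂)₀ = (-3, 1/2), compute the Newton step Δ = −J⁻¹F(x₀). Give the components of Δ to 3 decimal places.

At (-3, 1/2): F = (11.500, -13.250).
Jacobian J = [[2·x₁, 1], [-2·x₁·x₂ + 4·x₂, -x₁^2 + 4·x₁ + 2·x₂ + 4]].
At the point, J = [[-6.000, 1.000], [5.000, -16.000]] (det J = 91.000).
Solving J·Δ = −F gives Δ = (1.876, -0.242).

(1.876, -0.242)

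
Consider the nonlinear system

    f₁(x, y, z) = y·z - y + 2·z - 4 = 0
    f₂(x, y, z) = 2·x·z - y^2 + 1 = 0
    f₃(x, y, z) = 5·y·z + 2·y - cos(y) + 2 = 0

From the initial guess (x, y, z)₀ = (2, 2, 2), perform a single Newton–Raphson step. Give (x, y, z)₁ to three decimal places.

(-1.322, -0.057, 2.014)

At (2, 2, 2): F = (2.000, 5.000, 26.41615).
Jacobian J = [[0, z - 1, y + 2], [2·z, -2·y, 2·x], [0, 5·z + sin(y) + 2, 5·y]].
At the point, J = [[0.000, 1.000, 4.000], [4.000, -4.000, 4.000], [0.000, 12.90930, 10.000]] (det J = 166.54876).
Solving J·Δ = −F gives Δ = (-3.322, -2.057, 0.014).
Then the next iterate is (x, y, z)₁ = (-1.322, -0.057, 2.014).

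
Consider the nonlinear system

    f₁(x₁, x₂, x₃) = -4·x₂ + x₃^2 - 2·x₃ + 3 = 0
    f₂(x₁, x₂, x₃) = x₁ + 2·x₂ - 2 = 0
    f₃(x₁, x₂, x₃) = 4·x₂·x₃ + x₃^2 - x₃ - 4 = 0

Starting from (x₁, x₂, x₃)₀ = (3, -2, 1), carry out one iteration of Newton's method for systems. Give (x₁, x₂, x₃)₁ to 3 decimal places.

At (3, -2, 1): F = (10.000, -3.000, -12.000).
Jacobian J = [[0, -4, 2·x₃ - 2], [1, 2, 0], [0, 4·x₃, 4·x₂ + 2·x₃ - 1]].
At the point, J = [[0.000, -4.000, 0.000], [1.000, 2.000, 0.000], [0.000, 4.000, -7.000]] (det J = -28.000).
Solving J·Δ = −F gives Δ = (-2.000, 2.500, -0.286).
Then the next iterate is (x₁, x₂, x₃)₁ = (1.000, 0.500, 0.714).

(1.000, 0.500, 0.714)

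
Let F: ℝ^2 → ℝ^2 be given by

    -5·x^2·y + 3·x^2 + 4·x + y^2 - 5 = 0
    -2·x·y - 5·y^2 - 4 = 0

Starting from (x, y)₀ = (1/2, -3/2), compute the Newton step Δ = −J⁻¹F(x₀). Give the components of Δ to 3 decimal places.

At (1/2, -3/2): F = (1.875, -13.750).
Jacobian J = [[-10·x·y + 6·x + 4, -5·x^2 + 2·y], [-2·y, -2·x - 10·y]].
At the point, J = [[14.500, -4.250], [3.000, 14.000]] (det J = 215.750).
Solving J·Δ = −F gives Δ = (0.149, 0.950).

(0.149, 0.950)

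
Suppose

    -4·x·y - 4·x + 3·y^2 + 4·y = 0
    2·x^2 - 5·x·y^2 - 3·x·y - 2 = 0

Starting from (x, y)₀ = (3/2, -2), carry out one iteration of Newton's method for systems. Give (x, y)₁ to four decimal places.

At (3/2, -2): F = (10.0000, -18.5000).
Jacobian J = [[-4·y - 4, -4·x + 6·y + 4], [4·x - 5·y^2 - 3·y, -10·x·y - 3·x]].
At the point, J = [[4.0000, -14.0000], [-8.0000, 25.5000]] (det J = -10.0000).
Solving J·Δ = −F gives Δ = (-0.4000, 0.6000).
Then the next iterate is (x, y)₁ = (1.1000, -1.4000).

(1.1000, -1.4000)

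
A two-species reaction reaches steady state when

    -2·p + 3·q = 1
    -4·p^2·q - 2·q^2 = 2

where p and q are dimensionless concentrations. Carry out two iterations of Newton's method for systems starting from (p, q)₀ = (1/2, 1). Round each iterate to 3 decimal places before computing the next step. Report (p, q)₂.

(-2.003, -1.002)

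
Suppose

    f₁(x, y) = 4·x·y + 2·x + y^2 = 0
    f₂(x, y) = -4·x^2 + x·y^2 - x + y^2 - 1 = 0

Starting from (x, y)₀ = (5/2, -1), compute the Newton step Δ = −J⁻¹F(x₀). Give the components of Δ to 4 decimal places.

(-1.3103, 0.1724)

At (5/2, -1): F = (-4.0000, -25.0000).
Jacobian J = [[4·y + 2, 4·x + 2·y], [-8·x + y^2 - 1, 2·x·y + 2·y]].
At the point, J = [[-2.0000, 8.0000], [-20.0000, -7.0000]] (det J = 174.0000).
Solving J·Δ = −F gives Δ = (-1.3103, 0.1724).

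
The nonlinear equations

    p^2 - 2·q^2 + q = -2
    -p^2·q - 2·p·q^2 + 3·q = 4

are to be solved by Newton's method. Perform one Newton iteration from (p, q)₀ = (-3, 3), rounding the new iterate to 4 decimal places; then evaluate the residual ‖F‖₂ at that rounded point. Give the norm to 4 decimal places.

At (-3, 3): F = (-4.0000, 32.0000).
Jacobian J = [[2·p, -4·q + 1], [-2·p·q - 2·q^2, -p^2 - 4·p·q + 3]].
At the point, J = [[-6.0000, -11.0000], [0.0000, 30.0000]] (det J = -180.0000).
Solving J·Δ = −F gives Δ = (1.2889, -1.0667).
Then the next iterate is (p, q)₁ = (-1.7111, 1.9333).
Re-evaluating at (-1.7111, 1.9333): F = (-0.614135, 8.930444), so ‖F‖₂ = 8.9515.

8.9515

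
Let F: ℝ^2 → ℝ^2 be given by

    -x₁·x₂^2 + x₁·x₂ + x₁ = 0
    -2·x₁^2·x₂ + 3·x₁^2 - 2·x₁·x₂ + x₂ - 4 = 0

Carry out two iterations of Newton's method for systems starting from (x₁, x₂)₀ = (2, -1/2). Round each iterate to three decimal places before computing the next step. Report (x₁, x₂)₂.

(0.929, -0.610)

At (2, -1/2): F = (0.500, 13.500).
Jacobian J = [[-x₂^2 + x₂ + 1, -2·x₁·x₂ + x₁], [-4·x₁·x₂ + 6·x₁ - 2·x₂, -2·x₁^2 - 2·x₁ + 1]].
At the point, J = [[0.250, 4.000], [17.000, -11.000]] (det J = -70.750).
Solving J·Δ = −F gives Δ = (-0.841, -0.072).
Then the next iterate is (x₁, x₂)₁ = (1.159, -0.572).
Round to (1.159, -0.572) and repeat: F = (0.11685, 2.32045), J = [[0.10082, 2.48490], [10.74979, -4.00456]].
Δ = (-0.230, -0.038), so (x₁, x₂)₂ = (0.929, -0.610).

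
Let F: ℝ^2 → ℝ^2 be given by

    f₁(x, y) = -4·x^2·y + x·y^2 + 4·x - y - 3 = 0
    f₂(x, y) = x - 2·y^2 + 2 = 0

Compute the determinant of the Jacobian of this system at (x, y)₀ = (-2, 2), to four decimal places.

-295.0000

J = [[-8·x·y + y^2 + 4, -4·x^2 + 2·x·y - 1], [1, -4·y]].
At the point, J = [[40.0000, -25.0000], [1.0000, -8.0000]].
det J = -295.0000.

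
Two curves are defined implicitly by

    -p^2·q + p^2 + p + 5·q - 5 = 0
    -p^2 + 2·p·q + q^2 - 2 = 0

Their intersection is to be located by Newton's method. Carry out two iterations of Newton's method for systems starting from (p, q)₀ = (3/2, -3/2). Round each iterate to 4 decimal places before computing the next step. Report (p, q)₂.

(1.3966, 1.1849)

At (3/2, -3/2): F = (-5.3750, -6.5000).
Jacobian J = [[-2·p·q + 2·p + 1, -p^2 + 5], [-2·p + 2·q, 2·p + 2·q]].
At the point, J = [[8.5000, 2.7500], [-6.0000, 0.0000]] (det J = 16.5000).
Solving J·Δ = −F gives Δ = (-1.0833, 5.3030).
Then the next iterate is (p, q)₁ = (0.4167, 3.8030).
Round to (0.4167, 3.8030) and repeat: F = (13.944990, 15.458590), J = [[-1.336020, 4.826361], [6.7726, 8.4394]].
Δ = (0.9799, -2.6181), so (p, q)₂ = (1.3966, 1.1849).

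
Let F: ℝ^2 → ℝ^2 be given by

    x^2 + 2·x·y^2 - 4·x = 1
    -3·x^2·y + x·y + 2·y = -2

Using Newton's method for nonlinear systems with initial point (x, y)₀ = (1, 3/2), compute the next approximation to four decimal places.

At (1, 3/2): F = (0.5000, 2.0000).
Jacobian J = [[2·x + 2·y^2 - 4, 4·x·y], [-6·x·y + y, -3·x^2 + x + 2]].
At the point, J = [[2.5000, 6.0000], [-7.5000, 0.0000]] (det J = 45.0000).
Solving J·Δ = −F gives Δ = (0.2667, -0.1944).
Then the next iterate is (x, y)₁ = (1.2667, 1.3056).

(1.2667, 1.3056)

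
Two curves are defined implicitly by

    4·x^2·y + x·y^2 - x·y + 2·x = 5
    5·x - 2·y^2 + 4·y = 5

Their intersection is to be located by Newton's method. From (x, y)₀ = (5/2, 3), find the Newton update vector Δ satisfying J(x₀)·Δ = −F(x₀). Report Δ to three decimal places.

(-1.061, -0.476)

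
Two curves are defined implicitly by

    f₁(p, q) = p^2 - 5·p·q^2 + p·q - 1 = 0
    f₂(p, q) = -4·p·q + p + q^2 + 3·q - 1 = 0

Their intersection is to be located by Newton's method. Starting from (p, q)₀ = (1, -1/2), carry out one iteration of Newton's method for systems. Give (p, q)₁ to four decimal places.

(0.9459, -0.2061)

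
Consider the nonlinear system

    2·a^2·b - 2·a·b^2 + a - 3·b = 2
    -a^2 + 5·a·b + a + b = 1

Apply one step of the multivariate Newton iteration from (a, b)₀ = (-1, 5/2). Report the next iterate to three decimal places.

At (-1, 5/2): F = (7.000, -13.000).
Jacobian J = [[4·a·b - 2·b^2 + 1, 2·a^2 - 4·a·b - 3], [-2·a + 5·b + 1, 5·a + 1]].
At the point, J = [[-21.500, 9.000], [15.500, -4.000]] (det J = -53.500).
Solving J·Δ = −F gives Δ = (1.664, 3.196).
Then the next iterate is (a, b)₁ = (0.664, 5.696).

(0.664, 5.696)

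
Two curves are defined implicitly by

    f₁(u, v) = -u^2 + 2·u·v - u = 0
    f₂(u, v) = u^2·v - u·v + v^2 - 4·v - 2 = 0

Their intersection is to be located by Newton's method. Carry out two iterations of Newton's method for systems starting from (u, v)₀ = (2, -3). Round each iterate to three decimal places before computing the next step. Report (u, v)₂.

(0.452, -0.343)

At (2, -3): F = (-18.000, 13.000).
Jacobian J = [[-2·u + 2·v - 1, 2·u], [2·u·v - v, u^2 - u + 2·v - 4]].
At the point, J = [[-11.000, 4.000], [-9.000, -8.000]] (det J = 124.000).
Solving J·Δ = −F gives Δ = (-0.742, 2.460).
Then the next iterate is (u, v)₁ = (1.258, -0.540).
Round to (1.258, -0.540) and repeat: F = (-4.19920, 0.27634), J = [[-4.596, 2.516], [-0.81864, -4.75544]].
Δ = (-0.806, 0.197), so (u, v)₂ = (0.452, -0.343).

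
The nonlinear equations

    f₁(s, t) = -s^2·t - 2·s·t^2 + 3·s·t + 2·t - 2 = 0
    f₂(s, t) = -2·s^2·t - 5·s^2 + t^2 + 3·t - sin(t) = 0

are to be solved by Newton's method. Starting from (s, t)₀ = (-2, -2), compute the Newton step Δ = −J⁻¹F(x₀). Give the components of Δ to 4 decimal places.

At (-2, -2): F = (30.0000, -5.090703).
Jacobian J = [[-2·s·t - 2·t^2 + 3·t, -s^2 - 4·s·t + 3·s + 2], [-4·s·t - 10·s, -2·s^2 + 2·t - cos(t) + 3]].
At the point, J = [[-22.0000, -24.0000], [4.0000, -8.583853]] (det J = 284.844770).
Solving J·Δ = −F gives Δ = (1.3330, 0.0281).

(1.3330, 0.0281)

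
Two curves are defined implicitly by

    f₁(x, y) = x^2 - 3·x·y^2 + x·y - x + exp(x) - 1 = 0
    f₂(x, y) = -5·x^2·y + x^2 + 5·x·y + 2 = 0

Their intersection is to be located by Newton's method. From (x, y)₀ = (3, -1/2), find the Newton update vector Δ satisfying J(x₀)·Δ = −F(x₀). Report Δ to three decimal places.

(-1.016, 0.240)

At (3, -1/2): F = (21.33554, 26.000).
Jacobian J = [[2·x - 3·y^2 + y + exp(x) - 1, -6·x·y + x], [-10·x·y + 2·x + 5·y, -5·x^2 + 5·x]].
At the point, J = [[23.83554, 12.000], [18.500, -30.000]] (det J = -937.06611).
Solving J·Δ = −F gives Δ = (-1.016, 0.240).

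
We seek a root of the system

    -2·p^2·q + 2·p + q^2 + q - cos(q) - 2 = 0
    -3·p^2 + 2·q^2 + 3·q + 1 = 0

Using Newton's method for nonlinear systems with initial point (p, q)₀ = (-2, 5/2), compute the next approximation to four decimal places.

At (-2, 5/2): F = (-16.448856, 9.0000).
Jacobian J = [[-4·p·q + 2, -2·p^2 + 2·q + sin(q) + 1], [-6·p, 4·q + 3]].
At the point, J = [[22.0000, -1.401528], [12.0000, 13.0000]] (det J = 302.818334).
Solving J·Δ = −F gives Δ = (0.6645, -1.3057).
Then the next iterate is (p, q)₁ = (-1.3355, 1.1943).

(-1.3355, 1.1943)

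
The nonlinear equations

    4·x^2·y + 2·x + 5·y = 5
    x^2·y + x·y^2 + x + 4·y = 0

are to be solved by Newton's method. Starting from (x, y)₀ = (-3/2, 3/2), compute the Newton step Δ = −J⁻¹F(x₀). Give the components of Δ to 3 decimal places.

At (-3/2, 3/2): F = (13.000, 4.500).
Jacobian J = [[8·x·y + 2, 4·x^2 + 5], [2·x·y + y^2 + 1, x^2 + 2·x·y + 4]].
At the point, J = [[-16.000, 14.000], [-1.250, 1.750]] (det J = -10.500).
Solving J·Δ = −F gives Δ = (-3.833, -5.310).

(-3.833, -5.310)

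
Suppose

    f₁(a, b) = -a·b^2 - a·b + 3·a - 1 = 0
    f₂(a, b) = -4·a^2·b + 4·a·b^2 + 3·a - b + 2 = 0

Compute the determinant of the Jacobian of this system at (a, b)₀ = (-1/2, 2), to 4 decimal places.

-37.5000

J = [[-b^2 - b + 3, -2·a·b - a], [-8·a·b + 4·b^2 + 3, -4·a^2 + 8·a·b - 1]].
At the point, J = [[-3.0000, 2.5000], [27.0000, -10.0000]].
det J = -37.5000.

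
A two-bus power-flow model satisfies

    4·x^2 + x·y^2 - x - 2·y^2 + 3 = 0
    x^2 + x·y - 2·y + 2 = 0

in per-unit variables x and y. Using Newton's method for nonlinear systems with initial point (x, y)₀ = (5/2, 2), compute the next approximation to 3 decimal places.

(0.600, 10.100)

At (5/2, 2): F = (27.500, 9.250).
Jacobian J = [[8·x + y^2 - 1, 2·x·y - 4·y], [2·x + y, x - 2]].
At the point, J = [[23.000, 2.000], [7.000, 0.500]] (det J = -2.500).
Solving J·Δ = −F gives Δ = (-1.900, 8.100).
Then the next iterate is (x, y)₁ = (0.600, 10.100).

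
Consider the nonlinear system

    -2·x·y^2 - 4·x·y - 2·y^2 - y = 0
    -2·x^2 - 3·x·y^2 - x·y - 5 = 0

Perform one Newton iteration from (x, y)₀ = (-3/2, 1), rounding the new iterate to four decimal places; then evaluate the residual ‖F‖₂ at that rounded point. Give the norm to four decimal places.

At (-3/2, 1): F = (6.0000, -3.5000).
Jacobian J = [[-2·y^2 - 4·y, -4·x·y - 4·x - 4·y - 1], [-4·x - 3·y^2 - y, -6·x·y - x]].
At the point, J = [[-6.0000, 7.0000], [2.0000, 10.5000]] (det J = -77.0000).
Solving J·Δ = −F gives Δ = (1.1364, 0.1169).
Then the next iterate is (x, y)₁ = (-0.3636, 1.1169).
Re-evaluating at (-0.3636, 1.1169): F = (-1.080255, -3.497570), so ‖F‖₂ = 3.6606.

3.6606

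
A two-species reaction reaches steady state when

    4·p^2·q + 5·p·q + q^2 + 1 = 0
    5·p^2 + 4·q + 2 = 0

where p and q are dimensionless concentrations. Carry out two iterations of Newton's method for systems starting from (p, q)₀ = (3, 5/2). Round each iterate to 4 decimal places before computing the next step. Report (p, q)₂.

At (3, 5/2): F = (134.7500, 57.0000).
Jacobian J = [[8·p·q + 5·q, 4·p^2 + 5·p + 2·q], [10·p, 4]].
At the point, J = [[72.5000, 56.0000], [30.0000, 4.0000]] (det J = -1390.0000).
Solving J·Δ = −F gives Δ = (-1.9086, 0.0647).
Then the next iterate is (p, q)₁ = (1.0914, 2.5647).
Round to (1.0914, 2.5647) and repeat: F = (33.793064, 18.214570), J = [[35.216409, 15.351016], [10.9140, 4.0000]].
Δ = (-5.4147, 10.2205), so (p, q)₂ = (-4.3233, 12.7852).

(-4.3233, 12.7852)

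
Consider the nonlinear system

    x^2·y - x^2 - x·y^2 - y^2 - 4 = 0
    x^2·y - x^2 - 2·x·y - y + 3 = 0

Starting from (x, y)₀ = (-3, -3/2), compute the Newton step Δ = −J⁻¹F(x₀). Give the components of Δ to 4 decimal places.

At (-3, -3/2): F = (-22.0000, -27.0000).
Jacobian J = [[2·x·y - 2·x - y^2, x^2 - 2·x·y - 2·y], [2·x·y - 2·x - 2·y, x^2 - 2·x - 1]].
At the point, J = [[12.7500, 3.0000], [18.0000, 14.0000]] (det J = 124.5000).
Solving J·Δ = −F gives Δ = (1.8233, -0.4157).

(1.8233, -0.4157)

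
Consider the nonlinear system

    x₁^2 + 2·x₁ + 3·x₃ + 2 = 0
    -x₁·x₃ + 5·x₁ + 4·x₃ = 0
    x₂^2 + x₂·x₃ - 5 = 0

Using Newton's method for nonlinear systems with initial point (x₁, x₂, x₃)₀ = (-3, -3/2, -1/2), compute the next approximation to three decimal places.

(-1.202, -2.599, 0.730)

At (-3, -3/2, -1/2): F = (3.500, -18.500, -2.000).
Jacobian J = [[2·x₁ + 2, 0, 3], [-x₃ + 5, 0, -x₁ + 4], [0, 2·x₂ + x₃, x₂]].
At the point, J = [[-4.000, 0.000, 3.000], [5.500, 0.000, 7.000], [0.000, -3.500, -1.500]] (det J = -155.750).
Solving J·Δ = −F gives Δ = (1.798, -1.099, 1.230).
Then the next iterate is (x₁, x₂, x₃)₁ = (-1.202, -2.599, 0.730).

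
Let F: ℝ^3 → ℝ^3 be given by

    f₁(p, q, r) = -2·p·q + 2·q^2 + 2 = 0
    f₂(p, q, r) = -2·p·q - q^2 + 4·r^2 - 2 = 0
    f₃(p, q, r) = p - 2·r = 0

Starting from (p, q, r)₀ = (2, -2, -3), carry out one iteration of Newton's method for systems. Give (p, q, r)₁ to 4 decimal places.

(-5.2500, -2.9167, -2.6250)

At (2, -2, -3): F = (18.0000, 38.0000, 8.0000).
Jacobian J = [[-2·q, -2·p + 4·q, 0], [-2·q, -2·p - 2·q, 8·r], [1, 0, -2]].
At the point, J = [[4.0000, -12.0000, 0.0000], [4.0000, 0.0000, -24.0000], [1.0000, 0.0000, -2.0000]] (det J = 192.0000).
Solving J·Δ = −F gives Δ = (-7.2500, -0.9167, 0.3750).
Then the next iterate is (p, q, r)₁ = (-5.2500, -2.9167, -2.6250).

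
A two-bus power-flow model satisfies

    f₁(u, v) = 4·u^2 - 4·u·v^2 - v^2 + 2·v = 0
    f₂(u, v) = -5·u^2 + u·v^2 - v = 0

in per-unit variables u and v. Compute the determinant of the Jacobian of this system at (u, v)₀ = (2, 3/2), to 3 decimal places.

-408.750

J = [[8·u - 4·v^2, -8·u·v - 2·v + 2], [-10·u + v^2, 2·u·v - 1]].
At the point, J = [[7.000, -25.000], [-17.750, 5.000]].
det J = -408.750.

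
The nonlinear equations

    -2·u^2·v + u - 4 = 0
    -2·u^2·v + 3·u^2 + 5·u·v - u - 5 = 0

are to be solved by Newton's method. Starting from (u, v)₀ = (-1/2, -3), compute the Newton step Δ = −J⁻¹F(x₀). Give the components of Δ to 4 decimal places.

(-4.6500, 40.5000)

At (-1/2, -3): F = (-3.0000, 5.2500).
Jacobian J = [[-4·u·v + 1, -2·u^2], [-4·u·v + 6·u + 5·v - 1, -2·u^2 + 5·u]].
At the point, J = [[-5.0000, -0.5000], [-25.0000, -3.0000]] (det J = 2.5000).
Solving J·Δ = −F gives Δ = (-4.6500, 40.5000).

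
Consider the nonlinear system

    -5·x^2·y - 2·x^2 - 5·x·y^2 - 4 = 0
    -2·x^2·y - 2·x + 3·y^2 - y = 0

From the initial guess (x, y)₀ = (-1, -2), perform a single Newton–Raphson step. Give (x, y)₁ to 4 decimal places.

(-1.4828, -0.3448)

At (-1, -2): F = (24.0000, 20.0000).
Jacobian J = [[-10·x·y - 4·x - 5·y^2, -5·x^2 - 10·x·y], [-4·x·y - 2, -2·x^2 + 6·y - 1]].
At the point, J = [[-36.0000, -25.0000], [-10.0000, -15.0000]] (det J = 290.0000).
Solving J·Δ = −F gives Δ = (-0.4828, 1.6552).
Then the next iterate is (x, y)₁ = (-1.4828, -0.3448).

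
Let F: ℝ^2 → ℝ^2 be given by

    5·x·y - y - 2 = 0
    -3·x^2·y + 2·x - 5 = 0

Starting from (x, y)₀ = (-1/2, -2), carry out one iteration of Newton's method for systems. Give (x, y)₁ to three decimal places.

(-3.500, 8.000)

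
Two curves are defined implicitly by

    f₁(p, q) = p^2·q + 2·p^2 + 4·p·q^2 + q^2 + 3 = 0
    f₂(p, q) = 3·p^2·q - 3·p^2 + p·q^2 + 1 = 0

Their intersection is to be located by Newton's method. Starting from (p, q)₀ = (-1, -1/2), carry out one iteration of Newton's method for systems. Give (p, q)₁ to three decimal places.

At (-1, -1/2): F = (3.750, -3.750).
Jacobian J = [[2·p·q + 4·p + 4·q^2, p^2 + 8·p·q + 2·q], [6·p·q - 6·p + q^2, 3·p^2 + 2·p·q]].
At the point, J = [[-2.000, 4.000], [9.250, 4.000]] (det J = -45.000).
Solving J·Δ = −F gives Δ = (0.667, -0.604).
Then the next iterate is (p, q)₁ = (-0.333, -1.104).

(-0.333, -1.104)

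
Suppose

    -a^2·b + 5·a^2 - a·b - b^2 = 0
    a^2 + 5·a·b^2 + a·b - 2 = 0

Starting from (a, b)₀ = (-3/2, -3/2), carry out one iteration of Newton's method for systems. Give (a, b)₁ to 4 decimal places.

(-0.8770, -1.0157)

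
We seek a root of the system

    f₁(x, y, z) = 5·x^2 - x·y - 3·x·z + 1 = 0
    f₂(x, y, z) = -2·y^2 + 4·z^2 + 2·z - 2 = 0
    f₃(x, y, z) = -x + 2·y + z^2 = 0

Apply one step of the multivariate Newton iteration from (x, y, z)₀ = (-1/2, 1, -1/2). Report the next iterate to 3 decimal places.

At (-1/2, 1, -1/2): F = (2.000, -4.000, 2.750).
Jacobian J = [[10·x - y - 3·z, -x, -3·x], [0, -4·y, 8·z + 2], [-1, 2, 2·z]].
At the point, J = [[-4.500, 0.500, 1.500], [0.000, -4.000, -2.000], [-1.000, 2.000, -1.000]] (det J = -41.000).
Solving J·Δ = −F gives Δ = (0.384, -1.091, 0.183).
Then the next iterate is (x, y, z)₁ = (-0.116, -0.091, -0.317).

(-0.116, -0.091, -0.317)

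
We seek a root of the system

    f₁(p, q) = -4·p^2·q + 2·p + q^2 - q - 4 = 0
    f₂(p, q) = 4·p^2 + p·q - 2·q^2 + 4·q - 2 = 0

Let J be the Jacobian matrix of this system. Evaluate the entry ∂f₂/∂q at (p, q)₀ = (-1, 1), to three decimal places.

-1.000

∂f₂/∂q = p - 4·q + 4.
At (-1, 1) this is -1.000.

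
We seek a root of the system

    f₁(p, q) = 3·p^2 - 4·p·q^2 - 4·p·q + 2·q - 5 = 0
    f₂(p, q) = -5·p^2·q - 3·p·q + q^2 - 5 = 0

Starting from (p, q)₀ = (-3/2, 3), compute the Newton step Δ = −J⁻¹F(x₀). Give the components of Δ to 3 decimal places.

(0.425, -1.262)

At (-3/2, 3): F = (79.750, -16.250).
Jacobian J = [[6·p - 4·q^2 - 4·q, -8·p·q - 4·p + 2], [-10·p·q - 3·q, -5·p^2 - 3·p + 2·q]].
At the point, J = [[-57.000, 44.000], [36.000, -0.750]] (det J = -1541.250).
Solving J·Δ = −F gives Δ = (0.425, -1.262).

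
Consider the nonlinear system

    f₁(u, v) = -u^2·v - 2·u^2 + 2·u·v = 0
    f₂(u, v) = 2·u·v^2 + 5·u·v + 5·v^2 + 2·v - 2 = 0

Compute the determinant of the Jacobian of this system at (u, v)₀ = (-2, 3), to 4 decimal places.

J = [[-2·u·v - 4·u + 2·v, -u^2 + 2·u], [2·v^2 + 5·v, 4·u·v + 5·u + 10·v + 2]].
At the point, J = [[26.0000, -8.0000], [33.0000, -2.0000]].
det J = 212.0000.

212.0000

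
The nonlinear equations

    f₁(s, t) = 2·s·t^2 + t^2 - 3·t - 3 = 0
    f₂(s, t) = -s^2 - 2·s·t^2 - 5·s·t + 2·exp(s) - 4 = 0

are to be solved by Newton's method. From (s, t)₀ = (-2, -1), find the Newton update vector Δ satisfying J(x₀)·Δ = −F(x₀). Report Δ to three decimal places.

At (-2, -1): F = (-3.000, -13.72933).
Jacobian J = [[2·t^2, 4·s·t + 2·t - 3], [-2·s - 2·t^2 - 5·t + 2·exp(s), -4·s·t - 5·s]].
At the point, J = [[2.000, 3.000], [7.27067, 2.000]] (det J = -17.81201).
Solving J·Δ = −F gives Δ = (1.976, -0.317).

(1.976, -0.317)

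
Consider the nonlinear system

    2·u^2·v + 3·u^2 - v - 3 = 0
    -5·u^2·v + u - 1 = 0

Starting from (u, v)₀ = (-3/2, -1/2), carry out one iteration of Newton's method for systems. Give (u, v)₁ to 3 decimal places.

(-1.130, -0.436)

At (-3/2, -1/2): F = (2.000, 3.125).
Jacobian J = [[4·u·v + 6·u, 2·u^2 - 1], [-10·u·v + 1, -5·u^2]].
At the point, J = [[-6.000, 3.500], [-6.500, -11.250]] (det J = 90.250).
Solving J·Δ = −F gives Δ = (0.370, 0.064).
Then the next iterate is (u, v)₁ = (-1.130, -0.436).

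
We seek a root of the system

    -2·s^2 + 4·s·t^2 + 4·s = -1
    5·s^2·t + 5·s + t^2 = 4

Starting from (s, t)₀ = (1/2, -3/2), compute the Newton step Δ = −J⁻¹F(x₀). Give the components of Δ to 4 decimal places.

(-0.5547, 0.1496)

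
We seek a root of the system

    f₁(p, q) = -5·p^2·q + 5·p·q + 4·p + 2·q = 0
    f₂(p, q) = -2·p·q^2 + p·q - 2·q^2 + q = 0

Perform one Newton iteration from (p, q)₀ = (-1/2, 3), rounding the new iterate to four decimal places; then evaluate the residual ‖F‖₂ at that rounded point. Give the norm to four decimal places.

2.5847

At (-1/2, 3): F = (-7.2500, -7.5000).
Jacobian J = [[-10·p·q + 5·q + 4, -5·p^2 + 5·p + 2], [-2·q^2 + q, -4·p·q + p - 4·q + 1]].
At the point, J = [[34.0000, -1.7500], [-15.0000, -5.5000]] (det J = -213.2500).
Solving J·Δ = −F gives Δ = (0.1254, -1.7057).
Then the next iterate is (p, q)₁ = (-0.3746, 1.2943).
Re-evaluating at (-0.3746, 1.2943): F = (-2.242138, -1.285901), so ‖F‖₂ = 2.5847.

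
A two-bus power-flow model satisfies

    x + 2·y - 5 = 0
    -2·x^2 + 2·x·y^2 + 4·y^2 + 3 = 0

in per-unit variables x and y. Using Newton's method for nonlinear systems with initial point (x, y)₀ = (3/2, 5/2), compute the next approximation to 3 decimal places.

(2.955, 1.023)

At (3/2, 5/2): F = (1.500, 42.250).
Jacobian J = [[1, 2], [-4·x + 2·y^2, 4·x·y + 8·y]].
At the point, J = [[1.000, 2.000], [6.500, 35.000]] (det J = 22.000).
Solving J·Δ = −F gives Δ = (1.455, -1.477).
Then the next iterate is (x, y)₁ = (2.955, 1.023).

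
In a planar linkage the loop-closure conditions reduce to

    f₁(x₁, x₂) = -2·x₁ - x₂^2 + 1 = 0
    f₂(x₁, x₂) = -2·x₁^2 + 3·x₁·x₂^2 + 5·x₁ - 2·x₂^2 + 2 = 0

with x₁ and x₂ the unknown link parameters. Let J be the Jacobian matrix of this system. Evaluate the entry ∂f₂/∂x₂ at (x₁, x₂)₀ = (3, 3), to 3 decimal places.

42.000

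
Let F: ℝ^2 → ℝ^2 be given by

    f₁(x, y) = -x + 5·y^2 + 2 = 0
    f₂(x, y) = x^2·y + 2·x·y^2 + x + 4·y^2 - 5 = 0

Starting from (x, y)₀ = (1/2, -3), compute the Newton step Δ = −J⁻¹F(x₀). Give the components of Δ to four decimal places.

(0.3744, 1.5375)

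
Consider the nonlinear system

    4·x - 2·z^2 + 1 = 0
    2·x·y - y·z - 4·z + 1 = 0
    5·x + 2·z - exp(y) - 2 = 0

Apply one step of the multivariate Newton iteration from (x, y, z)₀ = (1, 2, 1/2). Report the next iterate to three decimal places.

(-0.826, -0.074, -0.903)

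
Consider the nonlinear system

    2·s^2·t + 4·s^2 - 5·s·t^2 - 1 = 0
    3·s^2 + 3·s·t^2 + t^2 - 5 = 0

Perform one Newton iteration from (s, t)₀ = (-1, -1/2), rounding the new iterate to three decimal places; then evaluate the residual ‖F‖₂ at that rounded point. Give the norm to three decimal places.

7.467

At (-1, -1/2): F = (3.250, -2.500).
Jacobian J = [[4·s·t + 8·s - 5·t^2, 2·s^2 - 10·s·t], [6·s + 3·t^2, 6·s·t + 2·t]].
At the point, J = [[-7.250, -3.000], [-5.250, 2.000]] (det J = -30.250).
Solving J·Δ = −F gives Δ = (-0.033, 1.163).
Then the next iterate is (s, t)₁ = (-1.033, 0.663).
Re-evaluating at (-1.033, 0.663): F = (6.95369, -2.72139), so ‖F‖₂ = 7.467.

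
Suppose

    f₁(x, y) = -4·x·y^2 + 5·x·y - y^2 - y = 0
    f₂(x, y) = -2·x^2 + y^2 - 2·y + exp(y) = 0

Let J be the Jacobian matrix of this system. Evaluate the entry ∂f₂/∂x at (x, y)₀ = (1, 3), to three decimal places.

-4.000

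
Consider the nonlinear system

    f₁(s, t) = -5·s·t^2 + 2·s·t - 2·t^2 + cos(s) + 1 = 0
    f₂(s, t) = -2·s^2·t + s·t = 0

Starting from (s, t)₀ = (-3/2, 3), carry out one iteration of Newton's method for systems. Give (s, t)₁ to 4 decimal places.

(-0.7771, 2.5300)

At (-3/2, 3): F = (41.570737, -18.0000).
Jacobian J = [[-5·t^2 + 2·t - sin(s), -10·s·t + 2·s - 4·t], [-4·s·t + t, -2·s^2 + s]].
At the point, J = [[-38.002505, 30.0000], [21.0000, -6.0000]] (det J = -401.984970).
Solving J·Δ = −F gives Δ = (0.7229, -0.4700).
Then the next iterate is (s, t)₁ = (-0.7771, 2.5300).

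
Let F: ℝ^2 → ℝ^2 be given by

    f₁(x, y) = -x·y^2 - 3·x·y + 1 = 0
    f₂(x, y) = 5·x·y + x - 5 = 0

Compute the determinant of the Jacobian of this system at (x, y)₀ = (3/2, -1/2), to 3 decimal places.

4.875

J = [[-y^2 - 3·y, -2·x·y - 3·x], [5·y + 1, 5·x]].
At the point, J = [[1.250, -3.000], [-1.500, 7.500]].
det J = 4.875.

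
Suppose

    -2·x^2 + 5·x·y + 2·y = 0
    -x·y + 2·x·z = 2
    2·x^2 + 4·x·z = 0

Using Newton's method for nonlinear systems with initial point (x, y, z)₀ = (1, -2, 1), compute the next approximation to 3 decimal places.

At (1, -2, 1): F = (-16.000, 2.000, 6.000).
Jacobian J = [[-4·x + 5·y, 5·x + 2, 0], [-y + 2·z, -x, 2·x], [4·x + 4·z, 0, 4·x]].
At the point, J = [[-14.000, 7.000, 0.000], [4.000, -1.000, 2.000], [8.000, 0.000, 4.000]] (det J = 56.000).
Solving J·Δ = −F gives Δ = (-1.643, -1.000, 1.786).
Then the next iterate is (x, y, z)₁ = (-0.643, -3.000, 2.786).

(-0.643, -3.000, 2.786)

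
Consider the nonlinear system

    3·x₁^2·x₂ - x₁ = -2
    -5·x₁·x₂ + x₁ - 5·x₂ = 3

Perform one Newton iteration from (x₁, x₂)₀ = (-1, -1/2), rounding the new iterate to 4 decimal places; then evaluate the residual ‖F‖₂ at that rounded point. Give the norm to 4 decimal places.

7.4204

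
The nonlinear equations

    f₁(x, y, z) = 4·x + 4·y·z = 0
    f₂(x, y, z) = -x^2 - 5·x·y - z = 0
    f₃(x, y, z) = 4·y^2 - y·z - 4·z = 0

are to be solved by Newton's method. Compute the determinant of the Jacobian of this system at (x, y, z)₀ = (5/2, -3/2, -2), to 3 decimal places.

185.000

J = [[4, 4·z, 4·y], [-2·x - 5·y, -5·x, -1], [0, 8·y - z, -y - 4]].
At the point, J = [[4.000, -8.000, -6.000], [2.500, -12.500, -1.000], [0.000, -10.000, -2.500]].
det J = 185.000.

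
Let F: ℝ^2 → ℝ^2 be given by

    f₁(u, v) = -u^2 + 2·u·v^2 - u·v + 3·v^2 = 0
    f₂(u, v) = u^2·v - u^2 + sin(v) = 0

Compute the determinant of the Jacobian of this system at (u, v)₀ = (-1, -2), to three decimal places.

25.006

J = [[-2·u + 2·v^2 - v, 4·u·v - u + 6·v], [2·u·v - 2·u, u^2 + cos(v)]].
At the point, J = [[12.000, -3.000], [6.000, 0.58385]].
det J = 25.006.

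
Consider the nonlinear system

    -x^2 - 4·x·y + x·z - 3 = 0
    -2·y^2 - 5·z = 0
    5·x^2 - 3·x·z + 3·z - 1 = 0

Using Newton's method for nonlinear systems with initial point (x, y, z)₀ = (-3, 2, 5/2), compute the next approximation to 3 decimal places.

At (-3, 2, 5/2): F = (4.500, -20.500, 74.000).
Jacobian J = [[-2·x - 4·y + z, -4·x, x], [0, -4·y, -5], [10·x - 3·z, 0, -3·x + 3]].
At the point, J = [[0.500, 12.000, -3.000], [0.000, -8.000, -5.000], [-37.500, 0.000, 12.000]] (det J = 3102.000).
Solving J·Δ = −F gives Δ = (1.191, -1.035, -2.443).
Then the next iterate is (x, y, z)₁ = (-1.809, 0.965, 0.057).

(-1.809, 0.965, 0.057)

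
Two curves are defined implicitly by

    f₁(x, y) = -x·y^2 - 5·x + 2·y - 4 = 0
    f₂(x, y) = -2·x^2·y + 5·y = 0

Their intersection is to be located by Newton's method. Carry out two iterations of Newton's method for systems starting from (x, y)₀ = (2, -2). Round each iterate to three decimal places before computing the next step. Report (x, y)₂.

(-1.343, 5.210)

At (2, -2): F = (-26.000, 6.000).
Jacobian J = [[-y^2 - 5, -2·x·y + 2], [-4·x·y, -2·x^2 + 5]].
At the point, J = [[-9.000, 10.000], [16.000, -3.000]] (det J = -133.000).
Solving J·Δ = −F gives Δ = (0.135, 2.722).
Then the next iterate is (x, y)₁ = (2.135, 0.722).
Round to (2.135, 0.722) and repeat: F = (-14.34394, -2.97208), J = [[-5.52128, -1.08294], [-6.16588, -4.11645]].
Δ = (-3.478, 4.488), so (x, y)₂ = (-1.343, 5.210).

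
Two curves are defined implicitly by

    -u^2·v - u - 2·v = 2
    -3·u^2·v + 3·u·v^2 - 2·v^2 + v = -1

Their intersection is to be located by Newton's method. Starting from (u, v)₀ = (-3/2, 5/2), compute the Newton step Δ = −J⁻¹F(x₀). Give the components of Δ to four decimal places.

At (-3/2, 5/2): F = (-11.1250, -54.0000).
Jacobian J = [[-2·u·v - 1, -u^2 - 2], [-6·u·v + 3·v^2, -3·u^2 + 6·u·v - 4·v + 1]].
At the point, J = [[6.5000, -4.2500], [41.2500, -38.2500]] (det J = -73.3125).
Solving J·Δ = −F gives Δ = (2.6739, 1.4719).

(2.6739, 1.4719)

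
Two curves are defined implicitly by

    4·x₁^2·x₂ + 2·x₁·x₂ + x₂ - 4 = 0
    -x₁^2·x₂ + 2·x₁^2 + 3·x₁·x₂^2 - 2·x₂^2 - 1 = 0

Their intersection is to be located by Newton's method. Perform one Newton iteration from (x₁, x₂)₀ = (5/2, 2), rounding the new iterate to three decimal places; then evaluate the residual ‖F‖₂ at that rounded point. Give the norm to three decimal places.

At (5/2, 2): F = (58.000, 21.000).
Jacobian J = [[8·x₁·x₂ + 2·x₂, 4·x₁^2 + 2·x₁ + 1], [-2·x₁·x₂ + 4·x₁ + 3·x₂^2, -x₁^2 + 6·x₁·x₂ - 4·x₂]].
At the point, J = [[44.000, 31.000], [12.000, 15.750]] (det J = 321.000).
Solving J·Δ = −F gives Δ = (-0.818, -0.710).
Then the next iterate is (x₁, x₂)₁ = (1.682, 1.290).
Re-evaluating at (1.682, 1.290): F = (16.22784, 6.07753), so ‖F‖₂ = 17.329.

17.329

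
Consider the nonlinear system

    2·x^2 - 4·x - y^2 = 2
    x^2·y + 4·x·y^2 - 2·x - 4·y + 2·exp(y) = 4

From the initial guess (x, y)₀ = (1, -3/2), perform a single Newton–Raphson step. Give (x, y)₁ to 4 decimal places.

(6.5935, 0.5833)

At (1, -3/2): F = (-6.2500, 7.946260).
Jacobian J = [[4·x - 4, -2·y], [2·x·y + 4·y^2 - 2, x^2 + 8·x·y + 2·exp(y) - 4]].
At the point, J = [[0.0000, 3.0000], [4.0000, -14.553740]] (det J = -12.0000).
Solving J·Δ = −F gives Δ = (5.5935, 2.0833).
Then the next iterate is (x, y)₁ = (6.5935, 0.5833).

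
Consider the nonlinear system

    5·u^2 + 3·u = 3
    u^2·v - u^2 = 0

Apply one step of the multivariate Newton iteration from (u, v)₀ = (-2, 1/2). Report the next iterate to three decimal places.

(-1.353, 0.676)

At (-2, 1/2): F = (11.000, -2.000).
Jacobian J = [[10·u + 3, 0], [2·u·v - 2·u, u^2]].
At the point, J = [[-17.000, 0.000], [2.000, 4.000]] (det J = -68.000).
Solving J·Δ = −F gives Δ = (0.647, 0.176).
Then the next iterate is (u, v)₁ = (-1.353, 0.676).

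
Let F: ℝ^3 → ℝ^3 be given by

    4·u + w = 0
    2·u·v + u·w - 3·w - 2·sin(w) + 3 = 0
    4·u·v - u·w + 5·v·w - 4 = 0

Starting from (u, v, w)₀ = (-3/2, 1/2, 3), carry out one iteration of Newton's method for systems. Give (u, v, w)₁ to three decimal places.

(0.185, 1.794, -0.740)

At (-3/2, 1/2, 3): F = (-3.000, -12.28224, 5.000).
Jacobian J = [[4, 0, 1], [2·v + w, 2·u, u - 2·cos(w) - 3], [4·v - w, 4·u + 5·w, -u + 5·v]].
At the point, J = [[4.000, 0.000, 1.000], [4.000, -3.000, -2.52002], [-1.000, 9.000, 4.000]] (det J = 75.72054).
Solving J·Δ = −F gives Δ = (1.685, 1.294, -3.740).
Then the next iterate is (u, v, w)₁ = (0.185, 1.794, -0.740).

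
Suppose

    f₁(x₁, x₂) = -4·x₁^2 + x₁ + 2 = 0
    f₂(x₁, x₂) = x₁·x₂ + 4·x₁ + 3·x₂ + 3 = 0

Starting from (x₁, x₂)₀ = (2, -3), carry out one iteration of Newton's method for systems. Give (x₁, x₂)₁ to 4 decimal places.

At (2, -3): F = (-12.0000, -4.0000).
Jacobian J = [[-8·x₁ + 1, 0], [x₂ + 4, x₁ + 3]].
At the point, J = [[-15.0000, 0.0000], [1.0000, 5.0000]] (det J = -75.0000).
Solving J·Δ = −F gives Δ = (-0.8000, 0.9600).
Then the next iterate is (x₁, x₂)₁ = (1.2000, -2.0400).

(1.2000, -2.0400)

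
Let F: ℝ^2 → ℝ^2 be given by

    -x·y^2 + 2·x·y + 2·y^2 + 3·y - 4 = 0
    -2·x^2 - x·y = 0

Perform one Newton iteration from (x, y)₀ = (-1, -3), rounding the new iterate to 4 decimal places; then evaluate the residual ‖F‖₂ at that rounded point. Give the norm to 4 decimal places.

4.2188

At (-1, -3): F = (20.0000, -5.0000).
Jacobian J = [[-y^2 + 2·y, -2·x·y + 2·x + 4·y + 3], [-4·x - y, -x]].
At the point, J = [[-15.0000, -17.0000], [7.0000, 1.0000]] (det J = 104.0000).
Solving J·Δ = −F gives Δ = (0.6250, 0.6250).
Then the next iterate is (x, y)₁ = (-0.3750, -2.3750).
Re-evaluating at (-0.3750, -2.3750): F = (4.052734, -1.171875), so ‖F‖₂ = 4.2188.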